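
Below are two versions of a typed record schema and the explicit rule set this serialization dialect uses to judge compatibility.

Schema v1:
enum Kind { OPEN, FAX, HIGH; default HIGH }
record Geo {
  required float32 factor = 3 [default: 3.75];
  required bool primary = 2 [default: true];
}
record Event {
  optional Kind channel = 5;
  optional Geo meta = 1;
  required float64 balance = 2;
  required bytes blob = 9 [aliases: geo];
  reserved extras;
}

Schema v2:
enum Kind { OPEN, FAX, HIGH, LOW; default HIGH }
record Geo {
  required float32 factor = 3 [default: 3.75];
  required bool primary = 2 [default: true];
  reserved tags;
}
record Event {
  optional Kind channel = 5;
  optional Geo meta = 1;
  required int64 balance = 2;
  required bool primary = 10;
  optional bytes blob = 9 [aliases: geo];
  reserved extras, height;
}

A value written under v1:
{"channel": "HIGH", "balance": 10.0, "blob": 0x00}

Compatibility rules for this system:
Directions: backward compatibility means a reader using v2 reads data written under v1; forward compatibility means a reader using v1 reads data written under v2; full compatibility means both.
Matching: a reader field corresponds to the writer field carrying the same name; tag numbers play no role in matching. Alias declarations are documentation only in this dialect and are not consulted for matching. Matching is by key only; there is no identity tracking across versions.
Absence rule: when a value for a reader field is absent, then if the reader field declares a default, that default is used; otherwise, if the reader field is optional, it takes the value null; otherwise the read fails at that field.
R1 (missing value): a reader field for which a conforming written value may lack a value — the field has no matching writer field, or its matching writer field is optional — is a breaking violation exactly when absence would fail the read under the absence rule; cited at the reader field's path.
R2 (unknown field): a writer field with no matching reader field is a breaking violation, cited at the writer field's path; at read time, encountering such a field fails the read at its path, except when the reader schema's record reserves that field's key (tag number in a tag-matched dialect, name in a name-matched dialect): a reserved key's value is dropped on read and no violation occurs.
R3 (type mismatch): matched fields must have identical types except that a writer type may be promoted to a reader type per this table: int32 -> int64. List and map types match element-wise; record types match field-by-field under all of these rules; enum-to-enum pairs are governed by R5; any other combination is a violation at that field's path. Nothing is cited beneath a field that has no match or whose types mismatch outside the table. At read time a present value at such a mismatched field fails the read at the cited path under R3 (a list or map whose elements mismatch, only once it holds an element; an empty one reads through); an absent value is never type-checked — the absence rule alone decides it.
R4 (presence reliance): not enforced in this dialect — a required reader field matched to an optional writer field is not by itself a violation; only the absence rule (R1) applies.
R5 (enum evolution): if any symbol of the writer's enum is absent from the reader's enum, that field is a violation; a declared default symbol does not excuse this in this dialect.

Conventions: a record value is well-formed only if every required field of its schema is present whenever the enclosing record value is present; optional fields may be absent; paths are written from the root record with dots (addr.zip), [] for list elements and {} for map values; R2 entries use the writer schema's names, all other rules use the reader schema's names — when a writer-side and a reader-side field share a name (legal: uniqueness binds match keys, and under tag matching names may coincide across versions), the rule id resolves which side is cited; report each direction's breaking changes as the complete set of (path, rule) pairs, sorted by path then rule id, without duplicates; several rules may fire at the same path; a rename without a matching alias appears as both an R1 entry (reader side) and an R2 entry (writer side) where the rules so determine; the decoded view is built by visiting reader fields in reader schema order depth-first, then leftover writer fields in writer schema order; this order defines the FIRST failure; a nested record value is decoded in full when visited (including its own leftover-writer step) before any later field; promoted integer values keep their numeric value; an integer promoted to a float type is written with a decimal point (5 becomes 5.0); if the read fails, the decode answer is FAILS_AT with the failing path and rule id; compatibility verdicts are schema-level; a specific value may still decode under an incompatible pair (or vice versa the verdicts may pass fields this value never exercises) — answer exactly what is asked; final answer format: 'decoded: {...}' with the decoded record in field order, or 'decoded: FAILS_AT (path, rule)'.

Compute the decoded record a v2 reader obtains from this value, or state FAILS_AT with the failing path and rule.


decoded: FAILS_AT (balance, R3)

arrows below run writer -> reader for Event
decode (reader v2):
  channel := "HIGH"
  meta := null (absent, optional -> null)
  read fails at balance under R3
  => FAILS_AT (balance, R3)
the other Event changes do not affect what is asked:
  enum Kind (field channel in record Event): symbol LOW added -> affects the rule determinations only; this particular Event value decodes identically
  field blob in record Event: required changed to optional -> affects the rule determinations only; this particular Event value decodes identically
  added field primary to record Event: required bool, tag 10 (in v2 it sits immediately before blob) -> affects the rule determinations only; this particular Event value decodes identically


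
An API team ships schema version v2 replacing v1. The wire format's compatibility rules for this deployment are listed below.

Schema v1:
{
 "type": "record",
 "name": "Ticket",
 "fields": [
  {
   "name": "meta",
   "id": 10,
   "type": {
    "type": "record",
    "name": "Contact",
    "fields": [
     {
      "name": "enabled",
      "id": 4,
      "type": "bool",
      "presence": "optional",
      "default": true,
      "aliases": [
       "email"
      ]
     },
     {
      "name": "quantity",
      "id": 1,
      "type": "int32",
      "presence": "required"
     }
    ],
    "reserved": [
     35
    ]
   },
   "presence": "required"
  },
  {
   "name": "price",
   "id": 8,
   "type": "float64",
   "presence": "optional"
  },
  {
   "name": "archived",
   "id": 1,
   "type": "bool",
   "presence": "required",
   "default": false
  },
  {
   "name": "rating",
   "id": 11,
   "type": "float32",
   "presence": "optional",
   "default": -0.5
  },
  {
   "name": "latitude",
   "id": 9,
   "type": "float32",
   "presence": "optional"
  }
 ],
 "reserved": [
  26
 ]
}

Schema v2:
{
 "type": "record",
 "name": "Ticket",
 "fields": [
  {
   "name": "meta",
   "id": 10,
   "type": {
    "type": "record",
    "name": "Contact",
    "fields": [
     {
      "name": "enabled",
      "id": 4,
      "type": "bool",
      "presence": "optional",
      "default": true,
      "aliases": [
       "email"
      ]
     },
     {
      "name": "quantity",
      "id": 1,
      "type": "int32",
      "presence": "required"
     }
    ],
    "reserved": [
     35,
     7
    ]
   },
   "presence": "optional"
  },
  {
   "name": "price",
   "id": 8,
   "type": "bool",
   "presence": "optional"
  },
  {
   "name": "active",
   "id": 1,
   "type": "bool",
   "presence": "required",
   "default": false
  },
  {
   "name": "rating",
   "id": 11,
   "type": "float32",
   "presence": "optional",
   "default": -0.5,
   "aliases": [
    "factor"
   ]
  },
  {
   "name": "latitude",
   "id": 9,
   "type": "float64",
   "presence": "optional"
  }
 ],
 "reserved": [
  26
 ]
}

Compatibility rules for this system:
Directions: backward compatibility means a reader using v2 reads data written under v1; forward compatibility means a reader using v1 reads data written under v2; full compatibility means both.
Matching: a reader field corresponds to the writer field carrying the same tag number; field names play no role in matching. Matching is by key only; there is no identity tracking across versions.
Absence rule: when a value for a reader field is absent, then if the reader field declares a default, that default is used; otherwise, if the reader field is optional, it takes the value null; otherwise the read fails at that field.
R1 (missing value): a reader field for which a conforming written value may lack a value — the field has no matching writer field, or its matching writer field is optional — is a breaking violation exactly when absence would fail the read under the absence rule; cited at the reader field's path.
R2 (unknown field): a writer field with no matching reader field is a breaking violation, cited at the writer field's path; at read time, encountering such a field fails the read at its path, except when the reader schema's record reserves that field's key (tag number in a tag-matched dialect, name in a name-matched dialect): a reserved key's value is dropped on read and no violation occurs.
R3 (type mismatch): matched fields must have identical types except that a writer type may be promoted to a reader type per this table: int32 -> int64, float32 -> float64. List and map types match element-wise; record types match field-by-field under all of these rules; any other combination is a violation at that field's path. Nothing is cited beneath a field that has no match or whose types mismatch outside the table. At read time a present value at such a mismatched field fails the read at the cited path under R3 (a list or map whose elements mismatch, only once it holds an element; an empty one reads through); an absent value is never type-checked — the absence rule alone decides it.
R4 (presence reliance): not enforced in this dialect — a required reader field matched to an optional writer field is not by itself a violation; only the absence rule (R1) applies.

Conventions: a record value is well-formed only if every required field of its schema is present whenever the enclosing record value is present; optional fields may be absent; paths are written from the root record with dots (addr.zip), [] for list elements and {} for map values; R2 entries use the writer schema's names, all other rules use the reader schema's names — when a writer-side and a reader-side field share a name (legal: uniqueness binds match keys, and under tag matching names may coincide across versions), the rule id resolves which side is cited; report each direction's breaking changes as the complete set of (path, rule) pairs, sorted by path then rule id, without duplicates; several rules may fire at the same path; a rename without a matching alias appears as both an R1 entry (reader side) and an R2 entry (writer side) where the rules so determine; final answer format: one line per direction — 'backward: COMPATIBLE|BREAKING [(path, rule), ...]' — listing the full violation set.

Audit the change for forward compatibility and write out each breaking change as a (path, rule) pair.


forward: BREAKING [(latitude, R3), (meta, R1), (price, R3)]

the writer's type comes first in each Ticket pair
forward for Ticket (reader v1, writer v2):
  Contact -> Contact, writer optional: meta aligns to meta
  bool -> float64, writer optional: price aligns to price
  bool -> bool, writer required: archived aligns to active
  float32 -> float32, writer optional: rating aligns to rating
  float64 -> float32, writer optional: latitude aligns to latitude
  bool -> bool, writer optional: meta.enabled aligns to meta.enabled
  int32 -> int32, writer required: meta.quantity aligns to meta.quantity
  R3 fires at latitude
  R1 fires at meta
  R3 fires at price
  forward on Ticket therefore BREAKING (3)
diffs on Ticket not affecting the asked answer:
  renamed field archived to active in record Ticket -> inert for the asked Ticket verdict: nothing fires


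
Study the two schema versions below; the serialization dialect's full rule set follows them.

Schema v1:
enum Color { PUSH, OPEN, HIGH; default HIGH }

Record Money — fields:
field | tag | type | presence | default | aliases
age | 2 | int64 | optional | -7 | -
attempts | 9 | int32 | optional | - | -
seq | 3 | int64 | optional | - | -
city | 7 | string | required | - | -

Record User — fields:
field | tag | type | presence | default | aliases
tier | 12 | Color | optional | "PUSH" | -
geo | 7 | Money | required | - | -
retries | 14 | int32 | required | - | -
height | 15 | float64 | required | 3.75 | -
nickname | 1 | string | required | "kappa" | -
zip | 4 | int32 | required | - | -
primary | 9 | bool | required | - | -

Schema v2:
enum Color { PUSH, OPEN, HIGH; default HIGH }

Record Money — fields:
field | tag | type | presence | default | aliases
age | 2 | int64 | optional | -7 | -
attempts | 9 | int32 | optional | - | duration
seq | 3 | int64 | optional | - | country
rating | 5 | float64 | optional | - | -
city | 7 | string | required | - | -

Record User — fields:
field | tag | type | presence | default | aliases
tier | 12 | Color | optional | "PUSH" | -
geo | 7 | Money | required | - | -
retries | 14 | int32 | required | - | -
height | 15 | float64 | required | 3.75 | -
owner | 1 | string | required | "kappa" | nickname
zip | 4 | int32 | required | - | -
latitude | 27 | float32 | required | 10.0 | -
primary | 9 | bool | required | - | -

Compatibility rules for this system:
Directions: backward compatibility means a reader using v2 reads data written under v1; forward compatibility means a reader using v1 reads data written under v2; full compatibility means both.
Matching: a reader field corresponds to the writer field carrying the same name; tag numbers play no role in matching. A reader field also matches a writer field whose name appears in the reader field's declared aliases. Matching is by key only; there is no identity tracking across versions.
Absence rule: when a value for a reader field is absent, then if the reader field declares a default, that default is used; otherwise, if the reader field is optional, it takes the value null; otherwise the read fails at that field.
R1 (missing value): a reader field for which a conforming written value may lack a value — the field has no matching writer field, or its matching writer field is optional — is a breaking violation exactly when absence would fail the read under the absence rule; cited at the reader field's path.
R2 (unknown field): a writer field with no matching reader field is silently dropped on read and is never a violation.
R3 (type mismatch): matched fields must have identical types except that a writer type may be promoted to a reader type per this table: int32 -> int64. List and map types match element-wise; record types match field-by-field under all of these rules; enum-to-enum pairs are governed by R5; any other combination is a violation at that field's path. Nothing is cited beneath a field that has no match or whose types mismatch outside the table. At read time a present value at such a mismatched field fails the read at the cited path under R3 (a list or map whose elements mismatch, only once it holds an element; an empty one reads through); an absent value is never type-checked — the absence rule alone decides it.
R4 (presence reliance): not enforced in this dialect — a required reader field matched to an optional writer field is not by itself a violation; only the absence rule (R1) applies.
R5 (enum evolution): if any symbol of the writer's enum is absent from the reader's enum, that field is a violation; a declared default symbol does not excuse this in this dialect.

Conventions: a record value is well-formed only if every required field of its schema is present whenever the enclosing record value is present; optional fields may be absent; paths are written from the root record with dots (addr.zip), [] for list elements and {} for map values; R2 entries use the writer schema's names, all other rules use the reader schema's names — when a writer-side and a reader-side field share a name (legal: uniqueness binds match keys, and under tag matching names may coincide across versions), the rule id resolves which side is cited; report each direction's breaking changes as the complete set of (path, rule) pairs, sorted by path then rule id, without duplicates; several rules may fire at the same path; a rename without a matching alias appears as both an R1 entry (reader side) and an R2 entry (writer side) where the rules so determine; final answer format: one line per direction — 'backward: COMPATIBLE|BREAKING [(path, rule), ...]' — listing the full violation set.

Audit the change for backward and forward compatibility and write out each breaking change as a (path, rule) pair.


each type pair in User: writer, then reader
backward for User (reader v2, writer v1):
  tier <- tier (Color -> Color, writer optional)
  geo <- geo (Money -> Money, writer required)
  retries <- retries (int32 -> int32, writer required)
  height <- height (float64 -> float64, writer required)
  owner <- nickname (string -> string, writer required)
  zip <- zip (int32 -> int32, writer required)
  latitude: no writer-side match
  primary <- primary (bool -> bool, writer required)
  geo.age <- geo.age (int64 -> int64, writer optional)
  geo.attempts <- geo.attempts (int32 -> int32, writer optional)
  geo.seq <- geo.seq (int64 -> int64, writer optional)
  geo.rating: no writer-side match
  geo.city <- geo.city (string -> string, writer required)
  => no violations; backward on User: COMPATIBLE
forward for User (reader v1, writer v2):
  tier <- tier (Color -> Color, writer optional)
  geo <- geo (Money -> Money, writer required)
  retries <- retries (int32 -> int32, writer required)
  height <- height (float64 -> float64, writer required)
  nickname: no writer-side match
  zip <- zip (int32 -> int32, writer required)
  primary <- primary (bool -> bool, writer required)
  owner (writer side), unknown to reader
  latitude (writer side), unknown to reader
  geo.age <- geo.age (int64 -> int64, writer optional)
  geo.attempts <- geo.attempts (int32 -> int32, writer optional)
  geo.seq <- geo.seq (int64 -> int64, writer optional)
  geo.city <- geo.city (string -> string, writer required)
  geo.rating (writer side), unknown to reader
  => no violations; forward on User: COMPATIBLE

backward: COMPATIBLE []; forward: COMPATIBLE []


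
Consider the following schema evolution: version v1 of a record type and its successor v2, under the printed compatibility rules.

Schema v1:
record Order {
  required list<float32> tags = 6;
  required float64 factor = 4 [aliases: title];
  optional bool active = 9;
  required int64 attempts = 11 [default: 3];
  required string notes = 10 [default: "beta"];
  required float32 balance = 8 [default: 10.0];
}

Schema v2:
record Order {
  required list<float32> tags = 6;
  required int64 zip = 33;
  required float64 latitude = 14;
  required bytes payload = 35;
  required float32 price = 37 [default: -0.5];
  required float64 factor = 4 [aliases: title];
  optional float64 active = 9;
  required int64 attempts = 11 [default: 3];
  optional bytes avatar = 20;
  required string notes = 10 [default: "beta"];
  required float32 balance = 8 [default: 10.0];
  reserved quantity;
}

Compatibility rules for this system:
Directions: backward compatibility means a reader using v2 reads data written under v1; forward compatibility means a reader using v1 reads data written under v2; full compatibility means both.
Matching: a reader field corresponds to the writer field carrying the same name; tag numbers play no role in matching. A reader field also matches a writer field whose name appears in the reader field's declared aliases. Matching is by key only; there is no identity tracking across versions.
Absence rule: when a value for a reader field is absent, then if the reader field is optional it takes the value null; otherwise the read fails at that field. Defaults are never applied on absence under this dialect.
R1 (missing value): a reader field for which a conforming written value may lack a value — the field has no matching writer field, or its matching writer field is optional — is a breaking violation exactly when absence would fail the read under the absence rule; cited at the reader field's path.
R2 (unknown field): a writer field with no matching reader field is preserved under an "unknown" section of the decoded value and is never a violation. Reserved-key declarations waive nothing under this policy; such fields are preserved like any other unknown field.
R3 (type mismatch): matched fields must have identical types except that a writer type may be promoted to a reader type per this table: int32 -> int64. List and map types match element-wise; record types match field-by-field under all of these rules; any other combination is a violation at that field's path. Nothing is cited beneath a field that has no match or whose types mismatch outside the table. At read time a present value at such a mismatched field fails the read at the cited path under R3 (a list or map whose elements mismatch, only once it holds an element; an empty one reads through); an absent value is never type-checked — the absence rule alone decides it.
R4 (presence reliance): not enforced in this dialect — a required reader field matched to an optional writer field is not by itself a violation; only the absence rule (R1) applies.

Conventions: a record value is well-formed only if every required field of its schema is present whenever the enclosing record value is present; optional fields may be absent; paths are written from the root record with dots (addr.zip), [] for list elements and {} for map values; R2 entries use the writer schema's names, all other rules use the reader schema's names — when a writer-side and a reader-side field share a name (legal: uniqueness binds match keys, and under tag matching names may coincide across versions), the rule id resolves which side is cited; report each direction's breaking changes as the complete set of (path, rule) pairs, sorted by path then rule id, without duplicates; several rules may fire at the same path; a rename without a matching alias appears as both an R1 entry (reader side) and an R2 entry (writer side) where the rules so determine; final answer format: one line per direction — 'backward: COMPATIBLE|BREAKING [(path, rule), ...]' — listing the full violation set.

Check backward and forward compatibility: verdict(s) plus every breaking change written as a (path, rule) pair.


backward: BREAKING [(active, R3), (latitude, R1), (payload, R1), (price, R1), (zip, R1)]; forward: BREAKING [(active, R3)]

each type pair in Order: writer, then reader
checking backward for Order: reader v2 against writer v1:
  tags <- tags (list<float32> -> list<float32>, writer required)
  no writer field matches reader zip
  no writer field matches reader latitude
  no writer field matches reader payload
  no writer field matches reader price
  factor <- factor (float64 -> float64, writer required)
  active <- active (bool -> float64, writer optional)
  attempts <- attempts (int64 -> int64, writer required)
  no writer field matches reader avatar
  notes <- notes (string -> string, writer required)
  balance <- balance (float32 -> float32, writer required)
  rule R3 violated at active
  rule R1 violated at latitude
  rule R1 violated at payload
  rule R1 violated at price
  rule R1 violated at zip
  => backward verdict for Order: BREAKING, 5 violation(s)
checking forward for Order: reader v1 against writer v2:
  tags <- tags (list<float32> -> list<float32>, writer required)
  factor <- factor (float64 -> float64, writer required)
  active <- active (float64 -> bool, writer optional)
  attempts <- attempts (int64 -> int64, writer required)
  notes <- notes (string -> string, writer required)
  balance <- balance (float32 -> float32, writer required)
  writer zip: unknown to reader
  writer latitude: unknown to reader
  writer payload: unknown to reader
  writer price: unknown to reader
  writer avatar: unknown to reader
  rule R3 violated at active
  => forward verdict for Order: BREAKING, 1 violation(s)


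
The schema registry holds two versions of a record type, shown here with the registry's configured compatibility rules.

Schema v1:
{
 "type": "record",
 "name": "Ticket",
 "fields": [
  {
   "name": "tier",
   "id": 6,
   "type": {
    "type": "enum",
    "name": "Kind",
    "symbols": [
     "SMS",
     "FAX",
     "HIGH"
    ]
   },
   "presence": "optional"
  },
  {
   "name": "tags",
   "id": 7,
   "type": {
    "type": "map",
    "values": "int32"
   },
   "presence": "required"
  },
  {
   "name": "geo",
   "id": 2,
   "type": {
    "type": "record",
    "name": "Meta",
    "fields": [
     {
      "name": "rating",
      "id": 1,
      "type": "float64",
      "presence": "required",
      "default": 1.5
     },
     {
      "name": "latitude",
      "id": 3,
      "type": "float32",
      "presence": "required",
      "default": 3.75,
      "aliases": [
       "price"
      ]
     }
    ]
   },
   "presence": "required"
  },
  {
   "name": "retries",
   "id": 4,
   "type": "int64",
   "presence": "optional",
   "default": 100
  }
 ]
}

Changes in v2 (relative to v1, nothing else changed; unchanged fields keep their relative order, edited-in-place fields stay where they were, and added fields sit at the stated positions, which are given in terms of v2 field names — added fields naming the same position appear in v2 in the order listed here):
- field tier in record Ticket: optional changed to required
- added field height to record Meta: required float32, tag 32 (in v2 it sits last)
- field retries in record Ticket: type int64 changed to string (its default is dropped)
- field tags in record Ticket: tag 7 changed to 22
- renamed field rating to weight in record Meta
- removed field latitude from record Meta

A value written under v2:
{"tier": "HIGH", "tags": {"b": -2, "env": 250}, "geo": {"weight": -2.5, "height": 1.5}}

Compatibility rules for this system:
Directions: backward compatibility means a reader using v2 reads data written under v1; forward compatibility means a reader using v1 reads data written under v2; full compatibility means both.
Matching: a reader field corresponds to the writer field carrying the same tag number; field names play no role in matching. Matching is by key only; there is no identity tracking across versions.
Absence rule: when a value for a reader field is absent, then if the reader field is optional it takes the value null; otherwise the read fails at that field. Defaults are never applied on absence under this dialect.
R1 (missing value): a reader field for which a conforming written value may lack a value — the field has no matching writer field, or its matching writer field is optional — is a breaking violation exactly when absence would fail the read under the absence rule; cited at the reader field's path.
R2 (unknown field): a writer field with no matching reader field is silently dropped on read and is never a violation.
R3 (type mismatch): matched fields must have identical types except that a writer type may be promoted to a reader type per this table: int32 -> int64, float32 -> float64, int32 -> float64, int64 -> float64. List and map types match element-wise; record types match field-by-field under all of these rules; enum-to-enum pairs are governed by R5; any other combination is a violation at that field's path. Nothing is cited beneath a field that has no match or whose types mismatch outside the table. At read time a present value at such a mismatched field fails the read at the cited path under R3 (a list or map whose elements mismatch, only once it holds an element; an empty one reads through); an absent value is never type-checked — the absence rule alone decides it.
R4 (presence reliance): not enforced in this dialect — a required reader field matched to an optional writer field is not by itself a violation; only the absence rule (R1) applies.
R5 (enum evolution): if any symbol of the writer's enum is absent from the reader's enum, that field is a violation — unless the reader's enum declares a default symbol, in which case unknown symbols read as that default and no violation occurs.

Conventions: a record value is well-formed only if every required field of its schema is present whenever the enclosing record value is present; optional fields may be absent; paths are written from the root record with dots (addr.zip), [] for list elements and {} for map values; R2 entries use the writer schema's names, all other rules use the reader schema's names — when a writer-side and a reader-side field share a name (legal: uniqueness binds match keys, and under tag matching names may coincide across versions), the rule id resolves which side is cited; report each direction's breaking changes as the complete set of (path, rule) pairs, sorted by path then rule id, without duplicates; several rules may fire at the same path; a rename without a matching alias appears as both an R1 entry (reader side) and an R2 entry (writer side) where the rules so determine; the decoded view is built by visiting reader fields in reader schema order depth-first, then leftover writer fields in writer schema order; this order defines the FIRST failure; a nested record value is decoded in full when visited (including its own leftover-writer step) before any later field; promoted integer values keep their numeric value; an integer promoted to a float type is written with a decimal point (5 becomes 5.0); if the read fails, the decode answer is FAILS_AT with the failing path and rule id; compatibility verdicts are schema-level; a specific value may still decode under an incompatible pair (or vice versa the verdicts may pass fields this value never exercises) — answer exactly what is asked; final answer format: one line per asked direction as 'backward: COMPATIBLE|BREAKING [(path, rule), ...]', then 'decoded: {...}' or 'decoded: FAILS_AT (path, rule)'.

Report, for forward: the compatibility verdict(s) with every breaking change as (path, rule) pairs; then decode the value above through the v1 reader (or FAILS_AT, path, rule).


forward: BREAKING [(geo.latitude, R1), (retries, R3), (tags, R1)]; decoded: FAILS_AT (tags, R1)

each type pair in Ticket: writer, then reader
forward pass over Ticket, reader schema v1, writer schema v2:
  tier: paired with writer tier (Kind -> Kind; writer required)
  tags has no writer counterpart
  geo: paired with writer geo (Meta -> Meta; writer required)
  retries: paired with writer retries (string -> int64; writer optional)
  tags (writer side), unknown to reader
  geo.rating: paired with writer geo.weight (float64 -> float64; writer required)
  geo.latitude has no writer counterpart
  geo.height (writer side), unknown to reader
  violation R1 at geo.latitude
  violation R3 at retries
  violation R1 at tags
  => 3 violation(s): forward is BREAKING for Ticket
decode walk for Ticket under reader schema v1:
  tier := "HIGH"
  read fails at tags under R1 (no fill)
  => FAILS_AT (tags, R1)
ruling out the remaining Ticket differences:
  field tier in record Ticket: optional changed to required -> matters only for Ticket's backward compatibility — outside the asked direction
  added field height to record Meta: required float32, tag 32 (in v2 it sits last) -> matters only for Ticket's backward compatibility — outside the asked direction
  renamed field rating to weight in record Meta -> inert for the asked Ticket verdict: nothing fires


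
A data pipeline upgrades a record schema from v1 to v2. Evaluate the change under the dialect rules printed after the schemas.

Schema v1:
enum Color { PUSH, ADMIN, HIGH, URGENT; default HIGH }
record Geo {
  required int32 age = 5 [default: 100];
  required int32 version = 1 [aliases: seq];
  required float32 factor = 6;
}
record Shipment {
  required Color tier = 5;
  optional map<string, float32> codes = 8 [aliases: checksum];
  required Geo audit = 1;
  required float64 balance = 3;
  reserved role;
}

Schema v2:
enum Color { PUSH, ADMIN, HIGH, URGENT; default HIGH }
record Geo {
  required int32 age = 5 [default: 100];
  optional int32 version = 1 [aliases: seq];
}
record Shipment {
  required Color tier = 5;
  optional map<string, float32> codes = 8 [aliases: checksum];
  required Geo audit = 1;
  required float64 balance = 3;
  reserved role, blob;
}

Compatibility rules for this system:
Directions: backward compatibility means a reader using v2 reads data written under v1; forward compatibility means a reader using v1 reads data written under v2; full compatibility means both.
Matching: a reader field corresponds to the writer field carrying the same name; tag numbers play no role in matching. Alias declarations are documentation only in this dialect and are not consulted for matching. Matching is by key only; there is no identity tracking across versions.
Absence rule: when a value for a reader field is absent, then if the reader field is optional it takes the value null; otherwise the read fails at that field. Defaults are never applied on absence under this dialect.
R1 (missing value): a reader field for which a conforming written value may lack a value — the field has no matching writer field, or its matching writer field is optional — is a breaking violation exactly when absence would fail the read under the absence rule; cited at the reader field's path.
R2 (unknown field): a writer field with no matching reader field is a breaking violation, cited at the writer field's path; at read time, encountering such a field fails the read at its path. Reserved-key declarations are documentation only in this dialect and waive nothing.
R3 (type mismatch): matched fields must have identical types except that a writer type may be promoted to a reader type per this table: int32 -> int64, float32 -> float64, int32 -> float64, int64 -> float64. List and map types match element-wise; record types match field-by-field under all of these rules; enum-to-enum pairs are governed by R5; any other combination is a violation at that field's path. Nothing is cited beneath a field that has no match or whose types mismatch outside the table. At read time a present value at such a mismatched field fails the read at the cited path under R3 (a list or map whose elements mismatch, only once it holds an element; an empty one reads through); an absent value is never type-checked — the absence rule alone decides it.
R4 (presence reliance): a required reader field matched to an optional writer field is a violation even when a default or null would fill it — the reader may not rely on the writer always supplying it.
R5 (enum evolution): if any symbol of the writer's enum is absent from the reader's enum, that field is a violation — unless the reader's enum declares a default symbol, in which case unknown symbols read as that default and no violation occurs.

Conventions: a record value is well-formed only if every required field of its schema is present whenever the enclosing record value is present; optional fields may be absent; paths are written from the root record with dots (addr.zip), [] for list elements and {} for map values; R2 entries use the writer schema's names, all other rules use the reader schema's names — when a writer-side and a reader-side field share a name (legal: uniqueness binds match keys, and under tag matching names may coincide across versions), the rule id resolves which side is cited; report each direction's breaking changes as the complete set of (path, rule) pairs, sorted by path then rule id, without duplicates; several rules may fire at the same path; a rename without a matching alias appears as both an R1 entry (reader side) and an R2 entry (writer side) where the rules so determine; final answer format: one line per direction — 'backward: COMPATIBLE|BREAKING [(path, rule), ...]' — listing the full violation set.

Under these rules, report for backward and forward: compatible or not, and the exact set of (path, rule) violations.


backward: BREAKING [(audit.factor, R2)]; forward: BREAKING [(audit.factor, R1), (audit.version, R1), (audit.version, R4)]

each type pair in Shipment: writer, then reader
checking backward for Shipment: reader v2 against writer v1:
  Color -> Color, writer required: tier aligns to tier
  map<string, float32> -> map<string, float32>, writer optional: codes aligns to codes
  Geo -> Geo, writer required: audit aligns to audit
  float64 -> float64, writer required: balance aligns to balance
  int32 -> int32, writer required: audit.age aligns to audit.age
  int32 -> int32, writer required: audit.version aligns to audit.version
  audit.factor (writer side), unknown to reader
  rule R2 violated at audit.factor
  => 1 violation(s): backward is BREAKING for Shipment
checking forward for Shipment: reader v1 against writer v2:
  Color -> Color, writer required: tier aligns to tier
  map<string, float32> -> map<string, float32>, writer optional: codes aligns to codes
  Geo -> Geo, writer required: audit aligns to audit
  float64 -> float64, writer required: balance aligns to balance
  int32 -> int32, writer required: audit.age aligns to audit.age
  int32 -> int32, writer optional: audit.version aligns to audit.version
  audit.factor: no writer match
  rule R1 violated at audit.factor
  rule R1 violated at audit.version
  rule R4 violated at audit.version
  => 3 violation(s): forward is BREAKING for Shipment


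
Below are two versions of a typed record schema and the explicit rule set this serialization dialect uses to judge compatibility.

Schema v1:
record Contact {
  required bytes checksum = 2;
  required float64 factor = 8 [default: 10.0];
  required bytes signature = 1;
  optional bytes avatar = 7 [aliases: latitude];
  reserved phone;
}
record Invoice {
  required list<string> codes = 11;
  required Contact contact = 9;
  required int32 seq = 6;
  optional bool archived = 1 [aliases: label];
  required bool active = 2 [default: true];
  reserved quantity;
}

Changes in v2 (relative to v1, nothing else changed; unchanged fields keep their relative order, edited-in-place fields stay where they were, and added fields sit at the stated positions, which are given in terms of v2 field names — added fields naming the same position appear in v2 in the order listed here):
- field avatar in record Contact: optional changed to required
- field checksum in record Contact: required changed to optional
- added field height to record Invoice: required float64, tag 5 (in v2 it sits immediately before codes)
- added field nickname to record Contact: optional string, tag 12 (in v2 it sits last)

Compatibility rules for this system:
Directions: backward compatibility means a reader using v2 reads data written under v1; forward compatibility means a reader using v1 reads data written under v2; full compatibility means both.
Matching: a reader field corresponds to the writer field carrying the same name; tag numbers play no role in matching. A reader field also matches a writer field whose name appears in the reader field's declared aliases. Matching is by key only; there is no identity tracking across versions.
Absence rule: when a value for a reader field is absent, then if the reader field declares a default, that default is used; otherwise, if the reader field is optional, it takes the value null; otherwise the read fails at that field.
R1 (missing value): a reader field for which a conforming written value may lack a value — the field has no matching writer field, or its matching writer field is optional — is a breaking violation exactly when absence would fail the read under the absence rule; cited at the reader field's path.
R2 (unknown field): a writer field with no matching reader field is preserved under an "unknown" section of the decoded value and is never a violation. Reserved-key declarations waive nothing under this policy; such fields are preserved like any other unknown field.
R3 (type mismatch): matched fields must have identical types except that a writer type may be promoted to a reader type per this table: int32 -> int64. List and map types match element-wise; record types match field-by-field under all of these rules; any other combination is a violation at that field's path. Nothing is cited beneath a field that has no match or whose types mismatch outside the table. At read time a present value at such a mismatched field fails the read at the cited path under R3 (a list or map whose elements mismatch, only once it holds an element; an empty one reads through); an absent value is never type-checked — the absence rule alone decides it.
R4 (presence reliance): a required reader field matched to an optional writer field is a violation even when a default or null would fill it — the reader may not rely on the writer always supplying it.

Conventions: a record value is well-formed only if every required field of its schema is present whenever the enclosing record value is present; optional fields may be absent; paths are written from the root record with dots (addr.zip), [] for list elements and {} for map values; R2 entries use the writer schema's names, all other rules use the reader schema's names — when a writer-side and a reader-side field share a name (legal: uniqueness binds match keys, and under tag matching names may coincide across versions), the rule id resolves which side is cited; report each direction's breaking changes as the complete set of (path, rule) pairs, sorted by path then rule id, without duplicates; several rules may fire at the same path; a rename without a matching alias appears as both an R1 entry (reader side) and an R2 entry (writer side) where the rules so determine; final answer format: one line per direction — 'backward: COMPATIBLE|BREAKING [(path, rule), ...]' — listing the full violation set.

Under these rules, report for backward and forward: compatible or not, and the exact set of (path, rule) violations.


backward: BREAKING [(contact.avatar, R1), (contact.avatar, R4), (height, R1)]; forward: BREAKING [(contact.checksum, R1), (contact.checksum, R4)]

the writer's type comes first in each Invoice pair
backward pass over Invoice, reader schema v2, writer schema v1:
  height has no writer counterpart
  codes <- codes (list<string> -> list<string>, writer required)
  contact <- contact (Contact -> Contact, writer required)
  seq <- seq (int32 -> int32, writer required)
  archived <- archived (bool -> bool, writer optional)
  active <- active (bool -> bool, writer required)
  contact.checksum <- contact.checksum (bytes -> bytes, writer required)
  contact.factor <- contact.factor (float64 -> float64, writer required)
  contact.signature <- contact.signature (bytes -> bytes, writer required)
  contact.avatar <- contact.avatar (bytes -> bytes, writer optional)
  contact.nickname has no writer counterpart
  violation R1 at contact.avatar
  violation R4 at contact.avatar
  violation R1 at height
  => 3 violation(s): backward is BREAKING for Invoice
forward pass over Invoice, reader schema v1, writer schema v2:
  codes <- codes (list<string> -> list<string>, writer required)
  contact <- contact (Contact -> Contact, writer required)
  seq <- seq (int32 -> int32, writer required)
  archived <- archived (bool -> bool, writer optional)
  active <- active (bool -> bool, writer required)
  leftover writer field: height
  contact.checksum <- contact.checksum (bytes -> bytes, writer optional)
  contact.factor <- contact.factor (float64 -> float64, writer required)
  contact.signature <- contact.signature (bytes -> bytes, writer required)
  contact.avatar <- contact.avatar (bytes -> bytes, writer required)
  leftover writer field: contact.nickname
  violation R1 at contact.checksum
  violation R4 at contact.checksum
  => 2 violation(s): forward is BREAKING for Invoice
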